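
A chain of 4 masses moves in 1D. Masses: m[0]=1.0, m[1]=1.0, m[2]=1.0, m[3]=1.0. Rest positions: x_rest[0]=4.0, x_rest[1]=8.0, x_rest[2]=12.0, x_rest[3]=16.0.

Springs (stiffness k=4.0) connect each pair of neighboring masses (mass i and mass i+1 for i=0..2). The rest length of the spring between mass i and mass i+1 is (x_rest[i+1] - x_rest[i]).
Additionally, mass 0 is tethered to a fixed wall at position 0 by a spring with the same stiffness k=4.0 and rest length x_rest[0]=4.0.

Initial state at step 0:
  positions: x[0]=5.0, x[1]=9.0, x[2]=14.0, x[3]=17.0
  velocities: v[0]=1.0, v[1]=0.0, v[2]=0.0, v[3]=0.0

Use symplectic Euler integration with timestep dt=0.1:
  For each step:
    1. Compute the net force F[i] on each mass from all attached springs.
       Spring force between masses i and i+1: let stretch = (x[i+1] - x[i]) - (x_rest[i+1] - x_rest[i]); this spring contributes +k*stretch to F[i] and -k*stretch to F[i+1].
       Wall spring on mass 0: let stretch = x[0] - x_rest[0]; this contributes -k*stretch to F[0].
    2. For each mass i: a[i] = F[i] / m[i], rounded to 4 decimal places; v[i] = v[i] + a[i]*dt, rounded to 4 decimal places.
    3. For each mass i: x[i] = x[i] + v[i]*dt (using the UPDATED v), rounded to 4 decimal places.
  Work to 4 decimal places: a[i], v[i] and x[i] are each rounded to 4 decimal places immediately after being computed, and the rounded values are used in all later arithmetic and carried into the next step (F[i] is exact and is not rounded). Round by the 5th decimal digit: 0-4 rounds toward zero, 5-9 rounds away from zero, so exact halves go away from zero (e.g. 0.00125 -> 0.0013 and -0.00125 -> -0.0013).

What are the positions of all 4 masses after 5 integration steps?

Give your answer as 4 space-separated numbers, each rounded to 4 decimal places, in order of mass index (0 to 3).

Step 0: x=[5.0000 9.0000 14.0000 17.0000] v=[1.0000 0.0000 0.0000 0.0000]
Step 1: x=[5.0600 9.0400 13.9200 17.0400] v=[0.6000 0.4000 -0.8000 0.4000]
Step 2: x=[5.0768 9.1160 13.7696 17.1152] v=[0.1680 0.7600 -1.5040 0.7520]
Step 3: x=[5.0521 9.2166 13.5669 17.2166] v=[-0.2470 1.0058 -2.0272 1.0138]
Step 4: x=[4.9919 9.3246 13.3362 17.3320] v=[-0.6020 1.0801 -2.3074 1.1539]
Step 5: x=[4.9053 9.4198 13.1048 17.4476] v=[-0.8657 0.9517 -2.3137 1.1556]

Answer: 4.9053 9.4198 13.1048 17.4476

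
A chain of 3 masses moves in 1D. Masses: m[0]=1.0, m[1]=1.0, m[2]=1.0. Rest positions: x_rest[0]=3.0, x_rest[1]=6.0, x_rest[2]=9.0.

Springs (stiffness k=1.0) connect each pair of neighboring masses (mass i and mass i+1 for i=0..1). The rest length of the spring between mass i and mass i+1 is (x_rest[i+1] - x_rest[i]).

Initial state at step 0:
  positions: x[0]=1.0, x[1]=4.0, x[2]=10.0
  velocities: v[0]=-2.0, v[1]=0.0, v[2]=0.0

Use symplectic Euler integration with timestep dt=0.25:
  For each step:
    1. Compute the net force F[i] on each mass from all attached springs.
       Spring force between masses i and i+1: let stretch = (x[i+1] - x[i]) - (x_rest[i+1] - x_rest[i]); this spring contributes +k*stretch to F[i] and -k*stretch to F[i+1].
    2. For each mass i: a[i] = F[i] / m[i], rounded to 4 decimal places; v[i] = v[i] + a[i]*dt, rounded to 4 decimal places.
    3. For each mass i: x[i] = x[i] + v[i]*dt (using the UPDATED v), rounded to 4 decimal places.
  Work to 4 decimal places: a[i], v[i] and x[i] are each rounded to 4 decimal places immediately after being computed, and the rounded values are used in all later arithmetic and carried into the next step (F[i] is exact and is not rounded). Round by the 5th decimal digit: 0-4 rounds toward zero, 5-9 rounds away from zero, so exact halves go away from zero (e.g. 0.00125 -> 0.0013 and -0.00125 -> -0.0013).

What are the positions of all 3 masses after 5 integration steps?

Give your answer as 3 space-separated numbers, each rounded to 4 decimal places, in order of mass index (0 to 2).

Step 0: x=[1.0000 4.0000 10.0000] v=[-2.0000 0.0000 0.0000]
Step 1: x=[0.5000 4.1875 9.8125] v=[-2.0000 0.7500 -0.7500]
Step 2: x=[0.0430 4.4961 9.4609] v=[-1.8281 1.2344 -1.4063]
Step 3: x=[-0.3232 4.8367 8.9865] v=[-1.4648 1.3623 -1.8975]
Step 4: x=[-0.5544 5.1142 8.4403] v=[-0.9248 1.1098 -2.1850]
Step 5: x=[-0.6188 5.2453 7.8737] v=[-0.2577 0.5242 -2.2665]

Answer: -0.6188 5.2453 7.8737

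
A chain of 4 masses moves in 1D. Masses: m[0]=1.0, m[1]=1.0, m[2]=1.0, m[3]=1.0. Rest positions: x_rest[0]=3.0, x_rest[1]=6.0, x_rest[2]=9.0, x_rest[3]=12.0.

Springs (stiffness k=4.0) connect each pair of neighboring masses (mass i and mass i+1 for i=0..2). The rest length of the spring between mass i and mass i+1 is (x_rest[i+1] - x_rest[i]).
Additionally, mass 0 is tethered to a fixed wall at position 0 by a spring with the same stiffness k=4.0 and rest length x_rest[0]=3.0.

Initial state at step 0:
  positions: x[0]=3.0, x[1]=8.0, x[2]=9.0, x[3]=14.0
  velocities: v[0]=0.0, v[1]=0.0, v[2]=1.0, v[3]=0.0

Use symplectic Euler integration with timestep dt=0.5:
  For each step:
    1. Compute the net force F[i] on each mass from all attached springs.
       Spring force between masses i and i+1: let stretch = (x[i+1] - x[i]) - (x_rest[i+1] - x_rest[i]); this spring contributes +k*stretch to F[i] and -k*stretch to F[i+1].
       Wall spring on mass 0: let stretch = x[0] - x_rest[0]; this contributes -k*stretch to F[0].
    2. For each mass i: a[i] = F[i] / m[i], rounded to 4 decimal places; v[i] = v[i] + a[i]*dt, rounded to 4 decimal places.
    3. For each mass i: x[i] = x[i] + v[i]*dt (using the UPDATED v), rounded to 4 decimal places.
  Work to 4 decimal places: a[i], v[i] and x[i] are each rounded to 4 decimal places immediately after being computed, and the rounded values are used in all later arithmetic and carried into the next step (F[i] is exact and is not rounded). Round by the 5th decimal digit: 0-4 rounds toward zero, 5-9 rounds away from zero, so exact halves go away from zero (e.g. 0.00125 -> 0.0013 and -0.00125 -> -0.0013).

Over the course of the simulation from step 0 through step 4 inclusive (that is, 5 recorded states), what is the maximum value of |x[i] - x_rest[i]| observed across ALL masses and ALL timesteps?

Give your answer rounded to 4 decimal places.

Answer: 4.5000

Derivation:
Step 0: x=[3.0000 8.0000 9.0000 14.0000] v=[0.0000 0.0000 1.0000 0.0000]
Step 1: x=[5.0000 4.0000 13.5000 12.0000] v=[4.0000 -8.0000 9.0000 -4.0000]
Step 2: x=[1.0000 10.5000 7.0000 14.5000] v=[-8.0000 13.0000 -13.0000 5.0000]
Step 3: x=[5.5000 4.0000 11.5000 12.5000] v=[9.0000 -13.0000 9.0000 -4.0000]
Step 4: x=[3.0000 6.5000 9.5000 12.5000] v=[-5.0000 5.0000 -4.0000 0.0000]
Max displacement = 4.5000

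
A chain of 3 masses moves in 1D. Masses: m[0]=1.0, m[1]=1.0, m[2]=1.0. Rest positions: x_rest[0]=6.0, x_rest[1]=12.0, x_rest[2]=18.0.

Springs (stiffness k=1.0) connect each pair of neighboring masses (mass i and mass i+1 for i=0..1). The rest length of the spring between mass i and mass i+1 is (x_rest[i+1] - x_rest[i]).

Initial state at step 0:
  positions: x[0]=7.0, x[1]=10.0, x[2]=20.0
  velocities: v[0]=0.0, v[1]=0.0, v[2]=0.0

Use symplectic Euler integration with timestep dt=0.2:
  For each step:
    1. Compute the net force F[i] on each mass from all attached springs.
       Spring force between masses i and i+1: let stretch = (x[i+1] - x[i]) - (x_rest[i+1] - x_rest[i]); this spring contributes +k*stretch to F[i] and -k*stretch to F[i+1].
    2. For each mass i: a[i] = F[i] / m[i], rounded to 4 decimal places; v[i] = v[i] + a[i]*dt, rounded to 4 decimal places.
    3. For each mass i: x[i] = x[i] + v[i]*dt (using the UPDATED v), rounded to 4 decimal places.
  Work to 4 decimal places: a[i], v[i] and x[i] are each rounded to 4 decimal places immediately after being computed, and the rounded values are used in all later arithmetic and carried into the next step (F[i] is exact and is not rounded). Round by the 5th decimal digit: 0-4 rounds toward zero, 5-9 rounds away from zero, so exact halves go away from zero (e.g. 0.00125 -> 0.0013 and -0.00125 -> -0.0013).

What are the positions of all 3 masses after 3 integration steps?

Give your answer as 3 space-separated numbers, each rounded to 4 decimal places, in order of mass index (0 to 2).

Step 0: x=[7.0000 10.0000 20.0000] v=[0.0000 0.0000 0.0000]
Step 1: x=[6.8800 10.2800 19.8400] v=[-0.6000 1.4000 -0.8000]
Step 2: x=[6.6560 10.8064 19.5376] v=[-1.1200 2.6320 -1.5120]
Step 3: x=[6.3580 11.5160 19.1260] v=[-1.4899 3.5482 -2.0582]

Answer: 6.3580 11.5160 19.1260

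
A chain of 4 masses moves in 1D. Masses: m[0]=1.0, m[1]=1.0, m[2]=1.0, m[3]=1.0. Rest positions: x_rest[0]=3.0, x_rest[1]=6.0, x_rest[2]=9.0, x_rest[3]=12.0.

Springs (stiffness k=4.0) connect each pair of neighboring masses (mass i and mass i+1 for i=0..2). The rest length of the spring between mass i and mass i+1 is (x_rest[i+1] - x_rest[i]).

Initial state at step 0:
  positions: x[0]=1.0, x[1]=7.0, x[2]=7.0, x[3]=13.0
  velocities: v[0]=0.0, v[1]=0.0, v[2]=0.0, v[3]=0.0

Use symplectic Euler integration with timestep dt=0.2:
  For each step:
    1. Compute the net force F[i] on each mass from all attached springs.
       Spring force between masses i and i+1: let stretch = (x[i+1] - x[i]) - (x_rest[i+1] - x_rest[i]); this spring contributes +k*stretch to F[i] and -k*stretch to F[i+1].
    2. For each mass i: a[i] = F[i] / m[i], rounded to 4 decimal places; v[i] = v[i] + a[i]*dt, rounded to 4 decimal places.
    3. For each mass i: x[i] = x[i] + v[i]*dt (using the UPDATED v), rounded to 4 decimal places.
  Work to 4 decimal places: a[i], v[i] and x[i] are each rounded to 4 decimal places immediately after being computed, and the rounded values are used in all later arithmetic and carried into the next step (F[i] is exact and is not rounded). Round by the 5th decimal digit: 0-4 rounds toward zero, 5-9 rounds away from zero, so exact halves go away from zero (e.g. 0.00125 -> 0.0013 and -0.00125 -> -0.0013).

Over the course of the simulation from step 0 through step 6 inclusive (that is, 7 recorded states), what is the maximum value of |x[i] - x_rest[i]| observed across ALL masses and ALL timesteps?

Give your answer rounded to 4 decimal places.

Answer: 2.4392

Derivation:
Step 0: x=[1.0000 7.0000 7.0000 13.0000] v=[0.0000 0.0000 0.0000 0.0000]
Step 1: x=[1.4800 6.0400 7.9600 12.5200] v=[2.4000 -4.8000 4.8000 -2.4000]
Step 2: x=[2.2096 4.6576 9.3424 11.7904] v=[3.6480 -6.9120 6.9120 -3.6480]
Step 3: x=[2.8509 3.6331 10.3669 11.1491] v=[3.2064 -5.1226 5.1226 -3.2064]
Step 4: x=[3.1373 3.5608 10.4392 10.8627] v=[1.4322 -0.3613 0.3613 -1.4322]
Step 5: x=[3.0115 4.5213 9.4787 10.9885] v=[-0.6290 4.8026 -4.8026 0.6290]
Step 6: x=[2.6473 6.0334 7.9666 11.3527] v=[-1.8212 7.5607 -7.5607 1.8212]
Max displacement = 2.4392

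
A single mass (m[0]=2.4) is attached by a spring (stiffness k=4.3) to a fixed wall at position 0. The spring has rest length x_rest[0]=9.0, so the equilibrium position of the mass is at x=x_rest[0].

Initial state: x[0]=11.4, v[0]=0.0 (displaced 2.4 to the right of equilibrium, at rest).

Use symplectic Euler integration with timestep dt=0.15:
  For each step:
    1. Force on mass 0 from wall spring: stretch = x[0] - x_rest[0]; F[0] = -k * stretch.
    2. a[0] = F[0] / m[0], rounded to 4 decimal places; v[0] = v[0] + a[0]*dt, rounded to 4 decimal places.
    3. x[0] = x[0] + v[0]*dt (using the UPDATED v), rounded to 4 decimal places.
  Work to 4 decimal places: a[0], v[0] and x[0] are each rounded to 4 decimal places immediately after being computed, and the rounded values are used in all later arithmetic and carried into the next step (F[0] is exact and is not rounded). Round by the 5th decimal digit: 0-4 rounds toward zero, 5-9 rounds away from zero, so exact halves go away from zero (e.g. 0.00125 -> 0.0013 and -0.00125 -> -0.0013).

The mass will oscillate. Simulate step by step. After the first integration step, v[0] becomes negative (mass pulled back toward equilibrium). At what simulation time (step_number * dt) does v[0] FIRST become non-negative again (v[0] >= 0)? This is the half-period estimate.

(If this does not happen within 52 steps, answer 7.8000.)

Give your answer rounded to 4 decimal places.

Answer: 2.4000

Derivation:
Step 0: x=[11.4000] v=[0.0000]
Step 1: x=[11.3033] v=[-0.6450]
Step 2: x=[11.1137] v=[-1.2640]
Step 3: x=[10.8389] v=[-1.8321]
Step 4: x=[10.4900] v=[-2.3263]
Step 5: x=[10.0810] v=[-2.7267]
Step 6: x=[9.6284] v=[-3.0172]
Step 7: x=[9.1505] v=[-3.1861]
Step 8: x=[8.6665] v=[-3.2265]
Step 9: x=[8.1960] v=[-3.1369]
Step 10: x=[7.7579] v=[-2.9208]
Step 11: x=[7.3699] v=[-2.5870]
Step 12: x=[7.0476] v=[-2.1489]
Step 13: x=[6.8040] v=[-1.6242]
Step 14: x=[6.6489] v=[-1.0340]
Step 15: x=[6.5886] v=[-0.4021]
Step 16: x=[6.6255] v=[0.2460]
First v>=0 after going negative at step 16, time=2.4000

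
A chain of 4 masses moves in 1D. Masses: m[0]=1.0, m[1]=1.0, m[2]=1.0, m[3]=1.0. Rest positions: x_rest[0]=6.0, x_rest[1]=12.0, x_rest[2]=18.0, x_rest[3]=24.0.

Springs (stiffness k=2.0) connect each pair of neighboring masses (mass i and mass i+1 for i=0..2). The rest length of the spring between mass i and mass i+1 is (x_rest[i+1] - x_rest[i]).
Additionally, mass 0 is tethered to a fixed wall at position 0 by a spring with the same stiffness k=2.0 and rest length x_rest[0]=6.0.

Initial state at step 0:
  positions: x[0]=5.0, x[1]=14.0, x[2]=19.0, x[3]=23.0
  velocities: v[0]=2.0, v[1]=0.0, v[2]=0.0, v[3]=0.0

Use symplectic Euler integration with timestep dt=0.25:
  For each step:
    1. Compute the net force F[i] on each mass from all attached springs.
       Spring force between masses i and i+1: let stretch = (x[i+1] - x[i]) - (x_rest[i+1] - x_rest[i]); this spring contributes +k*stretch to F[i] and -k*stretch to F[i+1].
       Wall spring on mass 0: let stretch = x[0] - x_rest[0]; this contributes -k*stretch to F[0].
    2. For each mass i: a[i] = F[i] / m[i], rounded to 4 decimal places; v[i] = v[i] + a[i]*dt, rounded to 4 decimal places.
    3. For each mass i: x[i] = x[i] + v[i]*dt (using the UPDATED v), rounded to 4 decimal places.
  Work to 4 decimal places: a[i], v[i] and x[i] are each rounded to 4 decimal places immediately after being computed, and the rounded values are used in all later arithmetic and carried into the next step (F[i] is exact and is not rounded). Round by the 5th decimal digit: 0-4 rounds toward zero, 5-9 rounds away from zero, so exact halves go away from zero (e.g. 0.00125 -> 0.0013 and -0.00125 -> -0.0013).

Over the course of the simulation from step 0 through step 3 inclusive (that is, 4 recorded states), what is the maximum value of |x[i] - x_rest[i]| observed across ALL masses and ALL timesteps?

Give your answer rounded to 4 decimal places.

Answer: 2.1699

Derivation:
Step 0: x=[5.0000 14.0000 19.0000 23.0000] v=[2.0000 0.0000 0.0000 0.0000]
Step 1: x=[6.0000 13.5000 18.8750 23.2500] v=[4.0000 -2.0000 -0.5000 1.0000]
Step 2: x=[7.1875 12.7344 18.6250 23.7031] v=[4.7500 -3.0625 -1.0000 1.8125]
Step 3: x=[8.1699 12.0117 18.2734 24.2715] v=[3.9297 -2.8907 -1.4063 2.2735]
Max displacement = 2.1699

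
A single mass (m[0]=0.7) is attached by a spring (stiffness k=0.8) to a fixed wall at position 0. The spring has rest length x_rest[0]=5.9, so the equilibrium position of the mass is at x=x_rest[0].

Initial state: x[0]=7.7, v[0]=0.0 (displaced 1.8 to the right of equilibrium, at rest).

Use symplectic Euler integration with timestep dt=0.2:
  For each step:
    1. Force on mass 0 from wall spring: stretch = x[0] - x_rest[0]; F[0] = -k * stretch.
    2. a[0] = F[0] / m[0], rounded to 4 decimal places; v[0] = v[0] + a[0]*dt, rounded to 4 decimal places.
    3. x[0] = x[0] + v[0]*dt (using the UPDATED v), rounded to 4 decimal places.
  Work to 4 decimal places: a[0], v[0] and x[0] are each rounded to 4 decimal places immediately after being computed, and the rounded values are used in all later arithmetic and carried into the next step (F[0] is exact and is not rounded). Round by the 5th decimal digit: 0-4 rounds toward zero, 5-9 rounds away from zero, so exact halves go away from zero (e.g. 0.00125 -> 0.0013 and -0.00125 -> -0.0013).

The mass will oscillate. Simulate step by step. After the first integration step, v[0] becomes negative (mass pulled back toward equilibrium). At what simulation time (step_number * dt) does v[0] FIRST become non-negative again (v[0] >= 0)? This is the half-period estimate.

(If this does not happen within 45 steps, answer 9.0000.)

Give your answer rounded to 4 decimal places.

Step 0: x=[7.7000] v=[0.0000]
Step 1: x=[7.6177] v=[-0.4114]
Step 2: x=[7.4569] v=[-0.8040]
Step 3: x=[7.2249] v=[-1.1599]
Step 4: x=[6.9324] v=[-1.4627]
Step 5: x=[6.5927] v=[-1.6987]
Step 6: x=[6.2213] v=[-1.8570]
Step 7: x=[5.8352] v=[-1.9304]
Step 8: x=[5.4521] v=[-1.9156]
Step 9: x=[5.0895] v=[-1.8132]
Step 10: x=[4.7639] v=[-1.6279]
Step 11: x=[4.4903] v=[-1.3682]
Step 12: x=[4.2811] v=[-1.0460]
Step 13: x=[4.1459] v=[-0.6760]
Step 14: x=[4.0909] v=[-0.2751]
Step 15: x=[4.1186] v=[0.1384]
First v>=0 after going negative at step 15, time=3.0000

Answer: 3.0000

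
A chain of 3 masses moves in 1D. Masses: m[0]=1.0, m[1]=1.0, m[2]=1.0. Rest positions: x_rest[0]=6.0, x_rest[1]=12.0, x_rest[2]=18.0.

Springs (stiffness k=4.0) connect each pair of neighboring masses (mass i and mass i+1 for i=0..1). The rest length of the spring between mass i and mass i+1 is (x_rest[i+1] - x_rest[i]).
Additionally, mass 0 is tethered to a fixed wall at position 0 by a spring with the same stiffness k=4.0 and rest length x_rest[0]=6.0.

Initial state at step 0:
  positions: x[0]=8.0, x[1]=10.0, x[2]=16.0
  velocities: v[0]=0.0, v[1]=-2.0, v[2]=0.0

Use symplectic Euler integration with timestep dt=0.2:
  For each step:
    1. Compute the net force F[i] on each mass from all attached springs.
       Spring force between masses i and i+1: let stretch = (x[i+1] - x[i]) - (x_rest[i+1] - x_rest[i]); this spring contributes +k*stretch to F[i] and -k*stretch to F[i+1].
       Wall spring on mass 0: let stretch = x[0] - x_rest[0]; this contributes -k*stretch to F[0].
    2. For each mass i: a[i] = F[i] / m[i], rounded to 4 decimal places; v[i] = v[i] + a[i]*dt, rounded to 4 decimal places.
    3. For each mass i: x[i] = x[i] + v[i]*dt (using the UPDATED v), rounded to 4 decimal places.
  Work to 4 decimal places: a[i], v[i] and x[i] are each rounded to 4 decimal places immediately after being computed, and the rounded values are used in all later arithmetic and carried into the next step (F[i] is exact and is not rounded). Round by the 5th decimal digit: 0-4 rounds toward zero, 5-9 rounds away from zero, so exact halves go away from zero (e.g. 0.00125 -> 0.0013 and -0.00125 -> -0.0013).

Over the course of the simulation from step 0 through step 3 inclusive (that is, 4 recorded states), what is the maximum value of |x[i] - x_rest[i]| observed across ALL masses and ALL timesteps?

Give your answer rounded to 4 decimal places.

Answer: 2.1155

Derivation:
Step 0: x=[8.0000 10.0000 16.0000] v=[0.0000 -2.0000 0.0000]
Step 1: x=[7.0400 10.2400 16.0000] v=[-4.8000 1.2000 0.0000]
Step 2: x=[5.4656 10.8896 16.0384] v=[-7.8720 3.2480 0.1920]
Step 3: x=[3.8845 11.4952 16.2130] v=[-7.9053 3.0278 0.8730]
Max displacement = 2.1155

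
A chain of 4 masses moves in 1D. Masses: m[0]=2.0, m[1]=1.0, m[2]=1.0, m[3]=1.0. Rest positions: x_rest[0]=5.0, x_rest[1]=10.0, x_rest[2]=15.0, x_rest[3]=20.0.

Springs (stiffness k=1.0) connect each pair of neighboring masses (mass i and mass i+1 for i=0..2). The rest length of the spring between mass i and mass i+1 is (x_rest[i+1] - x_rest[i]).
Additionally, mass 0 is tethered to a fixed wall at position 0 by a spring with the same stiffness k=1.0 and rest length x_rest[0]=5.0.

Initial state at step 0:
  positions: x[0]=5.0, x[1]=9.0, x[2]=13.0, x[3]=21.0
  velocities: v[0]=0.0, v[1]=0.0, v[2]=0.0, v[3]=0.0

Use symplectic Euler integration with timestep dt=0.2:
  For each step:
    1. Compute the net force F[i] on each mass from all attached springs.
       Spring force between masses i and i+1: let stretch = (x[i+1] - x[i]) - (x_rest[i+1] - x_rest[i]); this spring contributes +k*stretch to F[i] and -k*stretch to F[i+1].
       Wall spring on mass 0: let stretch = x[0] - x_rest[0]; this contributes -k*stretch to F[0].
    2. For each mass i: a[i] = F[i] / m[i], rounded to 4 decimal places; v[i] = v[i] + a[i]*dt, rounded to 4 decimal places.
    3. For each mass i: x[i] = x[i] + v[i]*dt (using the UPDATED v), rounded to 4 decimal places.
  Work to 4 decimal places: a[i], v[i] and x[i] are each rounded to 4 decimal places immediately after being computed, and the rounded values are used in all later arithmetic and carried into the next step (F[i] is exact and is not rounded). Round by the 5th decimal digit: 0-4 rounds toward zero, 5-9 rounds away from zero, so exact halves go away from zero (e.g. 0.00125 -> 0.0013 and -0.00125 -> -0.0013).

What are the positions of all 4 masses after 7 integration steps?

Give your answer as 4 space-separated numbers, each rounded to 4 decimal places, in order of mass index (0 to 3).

Step 0: x=[5.0000 9.0000 13.0000 21.0000] v=[0.0000 0.0000 0.0000 0.0000]
Step 1: x=[4.9800 9.0000 13.1600 20.8800] v=[-0.1000 0.0000 0.8000 -0.6000]
Step 2: x=[4.9408 9.0056 13.4624 20.6512] v=[-0.1960 0.0280 1.5120 -1.1440]
Step 3: x=[4.8841 9.0269 13.8741 20.3348] v=[-0.2836 0.1064 2.0584 -1.5818]
Step 4: x=[4.8126 9.0764 14.3503 19.9600] v=[-0.3577 0.2473 2.3811 -1.8739]
Step 5: x=[4.7301 9.1663 14.8400 19.5608] v=[-0.4126 0.4493 2.4483 -1.9958]
Step 6: x=[4.6417 9.3057 15.2915 19.1728] v=[-0.4420 0.6968 2.2577 -1.9400]
Step 7: x=[4.5537 9.4979 15.6589 18.8295] v=[-0.4398 0.9612 1.8368 -1.7163]

Answer: 4.5537 9.4979 15.6589 18.8295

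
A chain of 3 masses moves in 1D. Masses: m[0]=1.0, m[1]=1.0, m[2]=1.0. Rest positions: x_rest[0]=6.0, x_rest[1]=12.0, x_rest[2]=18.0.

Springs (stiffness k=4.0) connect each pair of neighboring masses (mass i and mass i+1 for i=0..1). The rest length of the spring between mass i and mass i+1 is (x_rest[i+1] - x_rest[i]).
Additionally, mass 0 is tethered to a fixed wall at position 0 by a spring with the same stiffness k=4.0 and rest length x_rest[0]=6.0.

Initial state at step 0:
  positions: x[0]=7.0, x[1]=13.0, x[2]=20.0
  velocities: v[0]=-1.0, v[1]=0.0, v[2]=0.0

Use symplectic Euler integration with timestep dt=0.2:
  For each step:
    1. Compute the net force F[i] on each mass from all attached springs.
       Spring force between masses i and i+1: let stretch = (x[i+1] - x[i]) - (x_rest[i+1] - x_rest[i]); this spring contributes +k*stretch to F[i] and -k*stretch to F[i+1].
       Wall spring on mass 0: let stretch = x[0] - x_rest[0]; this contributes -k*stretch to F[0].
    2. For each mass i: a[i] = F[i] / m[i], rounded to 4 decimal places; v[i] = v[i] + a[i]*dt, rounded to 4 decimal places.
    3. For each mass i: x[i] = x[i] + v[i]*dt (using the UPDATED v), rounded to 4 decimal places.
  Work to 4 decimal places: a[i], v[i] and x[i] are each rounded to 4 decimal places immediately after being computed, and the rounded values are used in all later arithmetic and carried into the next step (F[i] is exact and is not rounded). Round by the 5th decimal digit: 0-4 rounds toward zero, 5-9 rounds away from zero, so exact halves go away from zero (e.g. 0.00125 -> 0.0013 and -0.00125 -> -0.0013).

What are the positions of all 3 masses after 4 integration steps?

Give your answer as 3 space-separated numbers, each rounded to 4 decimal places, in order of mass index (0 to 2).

Answer: 5.9847 13.2006 18.9818

Derivation:
Step 0: x=[7.0000 13.0000 20.0000] v=[-1.0000 0.0000 0.0000]
Step 1: x=[6.6400 13.1600 19.8400] v=[-1.8000 0.8000 -0.8000]
Step 2: x=[6.2608 13.3456 19.5712] v=[-1.8960 0.9280 -1.3440]
Step 3: x=[6.0134 13.3937 19.2663] v=[-1.2368 0.2406 -1.5245]
Step 4: x=[5.9847 13.2006 18.9818] v=[-0.1433 -0.9656 -1.4226]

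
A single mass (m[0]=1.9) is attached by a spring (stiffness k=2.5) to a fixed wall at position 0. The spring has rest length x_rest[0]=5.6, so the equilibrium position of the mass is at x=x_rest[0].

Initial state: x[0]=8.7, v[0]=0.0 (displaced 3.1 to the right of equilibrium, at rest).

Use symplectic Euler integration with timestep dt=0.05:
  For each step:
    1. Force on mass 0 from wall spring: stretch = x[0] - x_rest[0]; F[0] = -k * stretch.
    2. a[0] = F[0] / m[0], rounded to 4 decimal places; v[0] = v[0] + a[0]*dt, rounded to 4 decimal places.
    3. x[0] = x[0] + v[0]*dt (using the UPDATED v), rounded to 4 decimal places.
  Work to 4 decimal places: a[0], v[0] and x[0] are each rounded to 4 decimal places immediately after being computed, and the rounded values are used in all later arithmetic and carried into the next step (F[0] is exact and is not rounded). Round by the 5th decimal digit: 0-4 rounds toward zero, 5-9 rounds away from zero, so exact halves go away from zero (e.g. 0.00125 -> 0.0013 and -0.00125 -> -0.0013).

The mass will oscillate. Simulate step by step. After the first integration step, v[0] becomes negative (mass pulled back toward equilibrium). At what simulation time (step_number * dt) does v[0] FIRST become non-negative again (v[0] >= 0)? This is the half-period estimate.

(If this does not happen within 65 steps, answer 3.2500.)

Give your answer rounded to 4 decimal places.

Answer: 2.7500

Derivation:
Step 0: x=[8.7000] v=[0.0000]
Step 1: x=[8.6898] v=[-0.2039]
Step 2: x=[8.6694] v=[-0.4072]
Step 3: x=[8.6389] v=[-0.6091]
Step 4: x=[8.5985] v=[-0.8090]
Step 5: x=[8.5482] v=[-1.0063]
Step 6: x=[8.4882] v=[-1.2003]
Step 7: x=[8.4187] v=[-1.3903]
Step 8: x=[8.3399] v=[-1.5757]
Step 9: x=[8.2521] v=[-1.7560]
Step 10: x=[8.1556] v=[-1.9305]
Step 11: x=[8.0507] v=[-2.0986]
Step 12: x=[7.9377] v=[-2.2598]
Step 13: x=[7.8170] v=[-2.4136]
Step 14: x=[7.6890] v=[-2.5595]
Step 15: x=[7.5542] v=[-2.6969]
Step 16: x=[7.4129] v=[-2.8255]
Step 17: x=[7.2657] v=[-2.9448]
Step 18: x=[7.1130] v=[-3.0544]
Step 19: x=[6.9553] v=[-3.1539]
Step 20: x=[6.7931] v=[-3.2431]
Step 21: x=[6.6270] v=[-3.3216]
Step 22: x=[6.4575] v=[-3.3892]
Step 23: x=[6.2852] v=[-3.4456]
Step 24: x=[6.1107] v=[-3.4907]
Step 25: x=[5.9345] v=[-3.5243]
Step 26: x=[5.7572] v=[-3.5463]
Step 27: x=[5.5794] v=[-3.5566]
Step 28: x=[5.4016] v=[-3.5552]
Step 29: x=[5.2245] v=[-3.5421]
Step 30: x=[5.0486] v=[-3.5174]
Step 31: x=[4.8745] v=[-3.4811]
Step 32: x=[4.7028] v=[-3.4334]
Step 33: x=[4.5341] v=[-3.3744]
Step 34: x=[4.3689] v=[-3.3043]
Step 35: x=[4.2077] v=[-3.2233]
Step 36: x=[4.0511] v=[-3.1317]
Step 37: x=[3.8996] v=[-3.0298]
Step 38: x=[3.7537] v=[-2.9179]
Step 39: x=[3.6139] v=[-2.7964]
Step 40: x=[3.4806] v=[-2.6657]
Step 41: x=[3.3543] v=[-2.5263]
Step 42: x=[3.2354] v=[-2.3786]
Step 43: x=[3.1243] v=[-2.2230]
Step 44: x=[3.0213] v=[-2.0601]
Step 45: x=[2.9268] v=[-1.8905]
Step 46: x=[2.8411] v=[-1.7146]
Step 47: x=[2.7644] v=[-1.5331]
Step 48: x=[2.6971] v=[-1.3465]
Step 49: x=[2.6393] v=[-1.1555]
Step 50: x=[2.5913] v=[-0.9607]
Step 51: x=[2.5532] v=[-0.7628]
Step 52: x=[2.5251] v=[-0.5624]
Step 53: x=[2.5071] v=[-0.3601]
Step 54: x=[2.4993] v=[-0.1566]
Step 55: x=[2.5017] v=[0.0474]
First v>=0 after going negative at step 55, time=2.7500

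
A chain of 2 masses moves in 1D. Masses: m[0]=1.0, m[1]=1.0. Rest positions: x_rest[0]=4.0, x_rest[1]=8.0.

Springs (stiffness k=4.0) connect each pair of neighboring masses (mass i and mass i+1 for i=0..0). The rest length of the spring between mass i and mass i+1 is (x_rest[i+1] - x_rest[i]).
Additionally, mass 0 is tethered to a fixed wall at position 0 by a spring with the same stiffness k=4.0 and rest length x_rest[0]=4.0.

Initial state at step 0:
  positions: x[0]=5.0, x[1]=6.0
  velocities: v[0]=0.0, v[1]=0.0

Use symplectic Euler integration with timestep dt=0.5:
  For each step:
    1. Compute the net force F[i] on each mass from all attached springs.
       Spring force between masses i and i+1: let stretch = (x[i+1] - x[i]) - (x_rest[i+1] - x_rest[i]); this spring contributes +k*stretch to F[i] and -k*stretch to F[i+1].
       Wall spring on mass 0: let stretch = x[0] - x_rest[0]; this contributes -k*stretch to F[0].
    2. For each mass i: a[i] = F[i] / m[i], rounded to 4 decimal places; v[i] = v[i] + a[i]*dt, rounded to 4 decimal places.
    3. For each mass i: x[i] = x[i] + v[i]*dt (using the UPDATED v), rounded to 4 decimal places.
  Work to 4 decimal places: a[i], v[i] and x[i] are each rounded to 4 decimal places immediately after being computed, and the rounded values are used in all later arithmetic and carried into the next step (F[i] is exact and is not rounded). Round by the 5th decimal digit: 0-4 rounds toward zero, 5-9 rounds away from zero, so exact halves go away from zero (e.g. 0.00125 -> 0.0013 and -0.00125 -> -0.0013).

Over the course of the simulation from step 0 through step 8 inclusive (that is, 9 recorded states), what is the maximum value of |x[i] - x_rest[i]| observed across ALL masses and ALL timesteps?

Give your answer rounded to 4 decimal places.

Step 0: x=[5.0000 6.0000] v=[0.0000 0.0000]
Step 1: x=[1.0000 9.0000] v=[-8.0000 6.0000]
Step 2: x=[4.0000 8.0000] v=[6.0000 -2.0000]
Step 3: x=[7.0000 7.0000] v=[6.0000 -2.0000]
Step 4: x=[3.0000 10.0000] v=[-8.0000 6.0000]
Step 5: x=[3.0000 10.0000] v=[0.0000 0.0000]
Step 6: x=[7.0000 7.0000] v=[8.0000 -6.0000]
Step 7: x=[4.0000 8.0000] v=[-6.0000 2.0000]
Step 8: x=[1.0000 9.0000] v=[-6.0000 2.0000]
Max displacement = 3.0000

Answer: 3.0000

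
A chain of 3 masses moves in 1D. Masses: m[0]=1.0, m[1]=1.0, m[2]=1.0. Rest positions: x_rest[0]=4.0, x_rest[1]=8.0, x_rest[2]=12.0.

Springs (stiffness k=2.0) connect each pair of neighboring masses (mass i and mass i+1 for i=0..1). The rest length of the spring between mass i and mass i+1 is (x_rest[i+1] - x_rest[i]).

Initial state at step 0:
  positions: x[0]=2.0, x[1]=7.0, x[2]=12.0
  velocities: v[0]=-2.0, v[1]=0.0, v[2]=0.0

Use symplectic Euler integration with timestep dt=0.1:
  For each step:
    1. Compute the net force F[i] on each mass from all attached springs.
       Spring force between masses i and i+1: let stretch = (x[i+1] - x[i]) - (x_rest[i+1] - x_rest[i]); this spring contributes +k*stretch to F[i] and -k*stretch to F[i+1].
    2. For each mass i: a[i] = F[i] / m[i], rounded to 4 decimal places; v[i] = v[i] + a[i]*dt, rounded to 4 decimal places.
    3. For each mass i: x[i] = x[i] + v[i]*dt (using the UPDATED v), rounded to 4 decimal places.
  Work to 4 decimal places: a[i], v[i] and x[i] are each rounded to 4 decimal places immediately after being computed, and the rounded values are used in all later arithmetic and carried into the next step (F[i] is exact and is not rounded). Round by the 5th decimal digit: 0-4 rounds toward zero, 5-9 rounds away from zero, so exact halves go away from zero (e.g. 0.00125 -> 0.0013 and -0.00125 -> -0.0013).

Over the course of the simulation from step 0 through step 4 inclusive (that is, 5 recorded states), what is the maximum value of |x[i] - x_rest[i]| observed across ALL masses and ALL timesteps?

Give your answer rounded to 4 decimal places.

Step 0: x=[2.0000 7.0000 12.0000] v=[-2.0000 0.0000 0.0000]
Step 1: x=[1.8200 7.0000 11.9800] v=[-1.8000 0.0000 -0.2000]
Step 2: x=[1.6636 6.9960 11.9404] v=[-1.5640 -0.0400 -0.3960]
Step 3: x=[1.5339 6.9842 11.8819] v=[-1.2975 -0.1176 -0.5849]
Step 4: x=[1.4332 6.9614 11.8055] v=[-1.0074 -0.2281 -0.7644]
Max displacement = 2.5668

Answer: 2.5668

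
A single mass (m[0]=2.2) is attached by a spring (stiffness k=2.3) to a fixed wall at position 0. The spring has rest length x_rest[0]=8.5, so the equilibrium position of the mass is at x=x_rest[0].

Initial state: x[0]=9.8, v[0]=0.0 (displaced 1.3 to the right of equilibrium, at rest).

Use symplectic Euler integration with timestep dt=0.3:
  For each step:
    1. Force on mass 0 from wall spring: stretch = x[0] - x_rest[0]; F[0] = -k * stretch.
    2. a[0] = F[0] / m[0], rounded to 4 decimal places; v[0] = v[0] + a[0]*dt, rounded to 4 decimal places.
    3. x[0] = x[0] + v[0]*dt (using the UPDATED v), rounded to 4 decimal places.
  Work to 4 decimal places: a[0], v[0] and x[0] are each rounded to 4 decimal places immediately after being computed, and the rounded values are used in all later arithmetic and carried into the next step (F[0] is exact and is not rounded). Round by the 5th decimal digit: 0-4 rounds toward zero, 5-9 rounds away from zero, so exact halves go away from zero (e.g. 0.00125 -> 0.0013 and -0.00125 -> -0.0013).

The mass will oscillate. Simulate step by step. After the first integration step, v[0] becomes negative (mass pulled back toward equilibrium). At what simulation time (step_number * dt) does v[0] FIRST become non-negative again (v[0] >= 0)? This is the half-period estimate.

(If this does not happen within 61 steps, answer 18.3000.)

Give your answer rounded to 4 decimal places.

Answer: 3.3000

Derivation:
Step 0: x=[9.8000] v=[0.0000]
Step 1: x=[9.6777] v=[-0.4077]
Step 2: x=[9.4446] v=[-0.7771]
Step 3: x=[9.1226] v=[-1.0734]
Step 4: x=[8.7420] v=[-1.2687]
Step 5: x=[8.3386] v=[-1.3446]
Step 6: x=[7.9504] v=[-1.2940]
Step 7: x=[7.6139] v=[-1.1216]
Step 8: x=[7.3608] v=[-0.8437]
Step 9: x=[7.2149] v=[-0.4864]
Step 10: x=[7.1899] v=[-0.0834]
Step 11: x=[7.2882] v=[0.3275]
First v>=0 after going negative at step 11, time=3.3000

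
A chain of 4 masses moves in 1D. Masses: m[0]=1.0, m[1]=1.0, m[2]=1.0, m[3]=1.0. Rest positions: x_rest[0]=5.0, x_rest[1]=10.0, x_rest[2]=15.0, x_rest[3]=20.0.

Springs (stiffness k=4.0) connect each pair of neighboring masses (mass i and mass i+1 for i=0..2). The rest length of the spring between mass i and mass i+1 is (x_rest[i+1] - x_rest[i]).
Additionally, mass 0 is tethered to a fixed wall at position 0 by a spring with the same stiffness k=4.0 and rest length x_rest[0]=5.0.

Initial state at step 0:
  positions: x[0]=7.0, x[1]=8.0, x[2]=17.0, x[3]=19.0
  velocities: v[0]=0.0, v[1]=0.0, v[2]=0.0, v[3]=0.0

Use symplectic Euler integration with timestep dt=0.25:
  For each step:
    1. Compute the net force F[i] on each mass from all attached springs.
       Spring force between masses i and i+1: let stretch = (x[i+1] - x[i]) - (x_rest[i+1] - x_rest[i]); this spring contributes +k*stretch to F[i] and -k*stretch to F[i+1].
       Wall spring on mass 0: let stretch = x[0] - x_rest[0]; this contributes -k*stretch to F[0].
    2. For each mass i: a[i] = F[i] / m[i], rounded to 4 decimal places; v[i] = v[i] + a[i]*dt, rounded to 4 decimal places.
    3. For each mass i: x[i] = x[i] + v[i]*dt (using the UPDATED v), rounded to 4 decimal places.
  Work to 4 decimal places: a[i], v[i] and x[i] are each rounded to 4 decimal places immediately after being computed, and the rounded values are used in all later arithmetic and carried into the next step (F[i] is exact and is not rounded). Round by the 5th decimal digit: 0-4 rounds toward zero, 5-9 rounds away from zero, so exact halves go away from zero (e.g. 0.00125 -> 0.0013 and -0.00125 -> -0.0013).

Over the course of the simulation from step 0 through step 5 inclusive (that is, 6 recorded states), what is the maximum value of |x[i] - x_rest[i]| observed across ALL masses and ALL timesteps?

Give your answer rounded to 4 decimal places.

Step 0: x=[7.0000 8.0000 17.0000 19.0000] v=[0.0000 0.0000 0.0000 0.0000]
Step 1: x=[5.5000 10.0000 15.2500 19.7500] v=[-6.0000 8.0000 -7.0000 3.0000]
Step 2: x=[3.7500 12.1875 13.3125 20.6250] v=[-7.0000 8.7500 -7.7500 3.5000]
Step 3: x=[3.1719 12.5469 12.9219 20.9219] v=[-2.3125 1.4375 -1.5625 1.1875]
Step 4: x=[4.1446 10.6563 14.4375 20.4688] v=[3.8906 -7.5625 6.0625 -1.8125]
Step 5: x=[5.7090 8.0831 16.5157 19.7579] v=[6.2577 -10.2930 8.3126 -2.8438]
Max displacement = 2.5469

Answer: 2.5469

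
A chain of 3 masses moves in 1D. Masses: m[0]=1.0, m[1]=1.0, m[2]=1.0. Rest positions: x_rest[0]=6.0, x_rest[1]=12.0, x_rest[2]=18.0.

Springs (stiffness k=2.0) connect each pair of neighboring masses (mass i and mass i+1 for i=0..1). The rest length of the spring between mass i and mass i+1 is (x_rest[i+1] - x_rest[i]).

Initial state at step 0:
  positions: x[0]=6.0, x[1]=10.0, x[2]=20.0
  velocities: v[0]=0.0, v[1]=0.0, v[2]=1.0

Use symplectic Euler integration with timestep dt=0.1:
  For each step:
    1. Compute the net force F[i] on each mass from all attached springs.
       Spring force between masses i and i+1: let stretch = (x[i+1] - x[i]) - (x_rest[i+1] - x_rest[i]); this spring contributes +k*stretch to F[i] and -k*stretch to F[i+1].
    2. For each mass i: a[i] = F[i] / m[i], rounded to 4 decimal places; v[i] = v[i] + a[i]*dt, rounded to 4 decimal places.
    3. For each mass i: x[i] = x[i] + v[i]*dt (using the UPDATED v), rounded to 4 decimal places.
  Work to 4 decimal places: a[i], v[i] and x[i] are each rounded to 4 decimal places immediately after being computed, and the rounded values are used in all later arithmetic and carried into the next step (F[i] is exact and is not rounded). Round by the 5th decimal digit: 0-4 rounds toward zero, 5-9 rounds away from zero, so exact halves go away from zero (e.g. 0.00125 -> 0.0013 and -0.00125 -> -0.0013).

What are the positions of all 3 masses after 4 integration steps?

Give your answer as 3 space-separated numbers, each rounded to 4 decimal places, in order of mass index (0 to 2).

Step 0: x=[6.0000 10.0000 20.0000] v=[0.0000 0.0000 1.0000]
Step 1: x=[5.9600 10.1200 20.0200] v=[-0.4000 1.2000 0.2000]
Step 2: x=[5.8832 10.3548 19.9620] v=[-0.7680 2.3480 -0.5800]
Step 3: x=[5.7758 10.6923 19.8319] v=[-1.0737 3.3751 -1.3014]
Step 4: x=[5.6468 11.1143 19.6390] v=[-1.2904 4.2197 -1.9293]

Answer: 5.6468 11.1143 19.6390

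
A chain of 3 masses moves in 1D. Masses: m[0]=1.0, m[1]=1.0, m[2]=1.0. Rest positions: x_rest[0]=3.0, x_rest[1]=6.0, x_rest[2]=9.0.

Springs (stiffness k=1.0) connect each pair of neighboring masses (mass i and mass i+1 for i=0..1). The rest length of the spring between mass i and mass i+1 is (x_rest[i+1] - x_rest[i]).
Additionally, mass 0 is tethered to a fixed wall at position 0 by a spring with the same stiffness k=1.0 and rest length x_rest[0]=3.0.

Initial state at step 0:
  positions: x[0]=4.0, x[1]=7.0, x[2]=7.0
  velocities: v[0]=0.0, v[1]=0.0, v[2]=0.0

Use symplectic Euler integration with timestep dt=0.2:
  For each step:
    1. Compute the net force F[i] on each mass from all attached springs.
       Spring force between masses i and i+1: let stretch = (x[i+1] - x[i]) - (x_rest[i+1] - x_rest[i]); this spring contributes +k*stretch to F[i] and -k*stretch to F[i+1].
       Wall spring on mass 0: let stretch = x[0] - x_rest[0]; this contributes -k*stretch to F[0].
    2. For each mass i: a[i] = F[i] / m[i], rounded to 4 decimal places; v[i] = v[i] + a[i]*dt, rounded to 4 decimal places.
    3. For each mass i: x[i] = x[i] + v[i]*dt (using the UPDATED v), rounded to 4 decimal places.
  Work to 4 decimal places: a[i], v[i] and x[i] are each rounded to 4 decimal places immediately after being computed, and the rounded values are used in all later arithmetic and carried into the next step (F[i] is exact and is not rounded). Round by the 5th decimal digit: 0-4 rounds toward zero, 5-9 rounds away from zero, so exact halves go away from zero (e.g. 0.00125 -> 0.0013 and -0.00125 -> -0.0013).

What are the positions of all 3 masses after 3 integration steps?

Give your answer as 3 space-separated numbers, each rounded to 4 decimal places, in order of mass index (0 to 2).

Step 0: x=[4.0000 7.0000 7.0000] v=[0.0000 0.0000 0.0000]
Step 1: x=[3.9600 6.8800 7.1200] v=[-0.2000 -0.6000 0.6000]
Step 2: x=[3.8784 6.6528 7.3504] v=[-0.4080 -1.1360 1.1520]
Step 3: x=[3.7526 6.3425 7.6729] v=[-0.6288 -1.5514 1.6125]

Answer: 3.7526 6.3425 7.6729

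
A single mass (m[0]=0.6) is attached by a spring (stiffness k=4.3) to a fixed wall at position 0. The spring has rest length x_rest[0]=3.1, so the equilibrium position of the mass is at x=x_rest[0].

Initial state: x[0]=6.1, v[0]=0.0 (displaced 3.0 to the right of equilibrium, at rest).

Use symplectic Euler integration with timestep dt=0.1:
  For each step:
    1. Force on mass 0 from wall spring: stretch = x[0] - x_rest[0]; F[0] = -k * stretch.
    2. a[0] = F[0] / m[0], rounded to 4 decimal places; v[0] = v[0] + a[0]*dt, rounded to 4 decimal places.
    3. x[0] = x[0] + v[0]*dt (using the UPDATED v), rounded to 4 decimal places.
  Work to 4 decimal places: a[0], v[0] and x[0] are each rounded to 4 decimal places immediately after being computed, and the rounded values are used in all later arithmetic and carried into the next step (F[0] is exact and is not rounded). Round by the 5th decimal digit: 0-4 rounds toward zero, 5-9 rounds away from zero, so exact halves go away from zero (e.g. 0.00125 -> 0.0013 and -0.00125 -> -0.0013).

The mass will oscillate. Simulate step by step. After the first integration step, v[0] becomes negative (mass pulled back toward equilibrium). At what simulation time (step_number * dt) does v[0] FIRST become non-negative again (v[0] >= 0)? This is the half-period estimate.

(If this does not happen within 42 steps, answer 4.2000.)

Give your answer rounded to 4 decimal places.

Answer: 1.2000

Derivation:
Step 0: x=[6.1000] v=[0.0000]
Step 1: x=[5.8850] v=[-2.1500]
Step 2: x=[5.4704] v=[-4.1459]
Step 3: x=[4.8859] v=[-5.8447]
Step 4: x=[4.1734] v=[-7.1246]
Step 5: x=[3.3840] v=[-7.8939]
Step 6: x=[2.5743] v=[-8.0974]
Step 7: x=[1.8022] v=[-7.7207]
Step 8: x=[1.1231] v=[-6.7906]
Step 9: x=[0.5857] v=[-5.3738]
Step 10: x=[0.2285] v=[-3.5719]
Step 11: x=[0.0771] v=[-1.5140]
Step 12: x=[0.1423] v=[0.6524]
First v>=0 after going negative at step 12, time=1.2000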